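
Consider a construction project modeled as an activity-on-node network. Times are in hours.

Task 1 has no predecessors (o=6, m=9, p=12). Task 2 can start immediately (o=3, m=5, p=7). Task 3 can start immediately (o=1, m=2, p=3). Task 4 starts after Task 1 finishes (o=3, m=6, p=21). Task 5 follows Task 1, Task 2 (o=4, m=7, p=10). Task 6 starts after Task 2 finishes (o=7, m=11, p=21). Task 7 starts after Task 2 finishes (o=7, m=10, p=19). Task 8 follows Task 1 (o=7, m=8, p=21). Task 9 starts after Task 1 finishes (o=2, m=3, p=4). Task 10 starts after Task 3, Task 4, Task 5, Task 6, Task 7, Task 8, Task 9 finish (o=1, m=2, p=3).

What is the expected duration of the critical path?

21 hours

te_Task 1 = (6 + 4·9 + 12)/6 = 54/6 = 9
te_Task 2 = (3 + 4·5 + 7)/6 = 30/6 = 5
te_Task 3 = (1 + 4·2 + 3)/6 = 12/6 = 2
te_Task 4 = (3 + 4·6 + 21)/6 = 48/6 = 8
te_Task 5 = (4 + 4·7 + 10)/6 = 42/6 = 7
te_Task 6 = (7 + 4·11 + 21)/6 = 72/6 = 12
te_Task 7 = (7 + 4·10 + 19)/6 = 66/6 = 11
te_Task 8 = (7 + 4·8 + 21)/6 = 60/6 = 10
te_Task 9 = (2 + 4·3 + 4)/6 = 18/6 = 3
te_Task 10 = (1 + 4·2 + 3)/6 = 12/6 = 2

Forward pass:
ES_Task 1 = 0; EF_Task 1 = 9
ES_Task 2 = 0; EF_Task 2 = 5
ES_Task 3 = 0; EF_Task 3 = 2
ES_Task 4 = 9; EF_Task 4 = 9+8 = 17
ES_Task 5 = max(EF_Task 1=9, EF_Task 2=5) = 9; EF_Task 5 = 9+7 = 16
ES_Task 6 = 5; EF_Task 6 = 5+12 = 17
ES_Task 7 = 5; EF_Task 7 = 5+11 = 16
ES_Task 8 = 9; EF_Task 8 = 9+10 = 19
ES_Task 9 = 9; EF_Task 9 = 9+3 = 12
ES_Task 10 = max(EF_Task 3=2, EF_Task 4=17, EF_Task 5=16, EF_Task 6=17, EF_Task 7=16, EF_Task 8=19, EF_Task 9=12) = 19; EF_Task 10 = 19+2 = 21
Expected project duration μ = 21 hours. Critical path: Task 1 → Task 8 → Task 10.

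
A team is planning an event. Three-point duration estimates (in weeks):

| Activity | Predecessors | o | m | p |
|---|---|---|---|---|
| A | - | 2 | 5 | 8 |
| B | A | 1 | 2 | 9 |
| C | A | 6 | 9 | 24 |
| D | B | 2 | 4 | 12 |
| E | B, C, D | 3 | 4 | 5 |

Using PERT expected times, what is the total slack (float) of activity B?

3 weeks

te_A = (2 + 4·5 + 8)/6 = 30/6 = 5
te_B = (1 + 4·2 + 9)/6 = 18/6 = 3
te_C = (6 + 4·9 + 24)/6 = 66/6 = 11
te_D = (2 + 4·4 + 12)/6 = 30/6 = 5
te_E = (3 + 4·4 + 5)/6 = 24/6 = 4

Forward pass:
ES_A = 0; EF_A = 5
ES_B = 5; EF_B = 5+3 = 8
ES_C = 5; EF_C = 5+11 = 16
ES_D = 8; EF_D = 8+5 = 13
ES_E = max(EF_B=8, EF_C=16, EF_D=13) = 16; EF_E = 16+4 = 20
Expected project duration μ = 20 weeks. Critical path: A → C → E.

Backward pass:
LF_E = 20; LS_E = 20−4 = 16
LF_D = LS_E = 16; LS_D = 16−5 = 11
LF_C = LS_E = 16; LS_C = 16−11 = 5
LF_B = min(LS_D=11, LS_E=16) = 11; LS_B = 11−3 = 8
LF_A = min(LS_B=8, LS_C=5) = 5; LS_A = 5−5 = 0
Slack_B = LS_B − ES_B = 8 − 5 = 3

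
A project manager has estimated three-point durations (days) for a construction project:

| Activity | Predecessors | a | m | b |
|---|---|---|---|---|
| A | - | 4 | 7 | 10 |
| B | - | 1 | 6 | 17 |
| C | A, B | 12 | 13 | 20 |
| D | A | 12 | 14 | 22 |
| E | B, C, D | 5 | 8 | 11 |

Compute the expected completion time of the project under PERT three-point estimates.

30 days

te_A = (4 + 4·7 + 10)/6 = 42/6 = 7
te_B = (1 + 4·6 + 17)/6 = 42/6 = 7
te_C = (12 + 4·13 + 20)/6 = 84/6 = 14
te_D = (12 + 4·14 + 22)/6 = 90/6 = 15
te_E = (5 + 4·8 + 11)/6 = 48/6 = 8

Forward pass:
ES_A = 0; EF_A = 7
ES_B = 0; EF_B = 7
ES_C = max(EF_A=7, EF_B=7) = 7; EF_C = 7+14 = 21
ES_D = 7; EF_D = 7+15 = 22
ES_E = max(EF_B=7, EF_C=21, EF_D=22) = 22; EF_E = 22+8 = 30
Expected project duration μ = 30 days. Critical path: A → D → E.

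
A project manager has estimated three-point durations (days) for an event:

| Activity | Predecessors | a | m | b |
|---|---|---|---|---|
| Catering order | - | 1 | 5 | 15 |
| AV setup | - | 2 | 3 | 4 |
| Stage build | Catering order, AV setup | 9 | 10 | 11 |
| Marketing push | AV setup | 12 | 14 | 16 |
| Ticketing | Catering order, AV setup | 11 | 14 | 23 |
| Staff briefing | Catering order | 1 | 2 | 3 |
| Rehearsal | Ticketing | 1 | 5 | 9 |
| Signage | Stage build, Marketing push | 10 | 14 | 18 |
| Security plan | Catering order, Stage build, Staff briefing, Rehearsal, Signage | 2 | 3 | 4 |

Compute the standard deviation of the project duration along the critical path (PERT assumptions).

1.56 days

te_Catering order = (1 + 4·5 + 15)/6 = 36/6 = 6; σ²_Catering order = ((15−1)/6)² = 5.444
te_AV setup = (2 + 4·3 + 4)/6 = 18/6 = 3; σ²_AV setup = ((4−2)/6)² = 0.111
te_Stage build = (9 + 4·10 + 11)/6 = 60/6 = 10; σ²_Stage build = ((11−9)/6)² = 0.111
te_Marketing push = (12 + 4·14 + 16)/6 = 84/6 = 14; σ²_Marketing push = ((16−12)/6)² = 0.444
te_Ticketing = (11 + 4·14 + 23)/6 = 90/6 = 15; σ²_Ticketing = ((23−11)/6)² = 4.000
te_Staff briefing = (1 + 4·2 + 3)/6 = 12/6 = 2; σ²_Staff briefing = ((3−1)/6)² = 0.111
te_Rehearsal = (1 + 4·5 + 9)/6 = 30/6 = 5; σ²_Rehearsal = ((9−1)/6)² = 1.778
te_Signage = (10 + 4·14 + 18)/6 = 84/6 = 14; σ²_Signage = ((18−10)/6)² = 1.778
te_Security plan = (2 + 4·3 + 4)/6 = 18/6 = 3; σ²_Security plan = ((4−2)/6)² = 0.111

Forward pass:
ES_Catering order = 0; EF_Catering order = 6
ES_AV setup = 0; EF_AV setup = 3
ES_Stage build = max(EF_Catering order=6, EF_AV setup=3) = 6; EF_Stage build = 6+10 = 16
ES_Marketing push = 3; EF_Marketing push = 3+14 = 17
ES_Ticketing = max(EF_Catering order=6, EF_AV setup=3) = 6; EF_Ticketing = 6+15 = 21
ES_Staff briefing = 6; EF_Staff briefing = 6+2 = 8
ES_Rehearsal = 21; EF_Rehearsal = 21+5 = 26
ES_Signage = max(EF_Stage build=16, EF_Marketing push=17) = 17; EF_Signage = 17+14 = 31
ES_Security plan = max(EF_Catering order=6, EF_Stage build=16, EF_Staff briefing=8, EF_Rehearsal=26, EF_Signage=31) = 31; EF_Security plan = 31+3 = 34
Expected project duration μ = 34 days. Critical path: AV setup → Marketing push → Signage → Security plan.

Variance along critical path = 0.111 + 0.444 + 1.778 + 0.111 = 2.444
σ = √2.444 = 1.563 days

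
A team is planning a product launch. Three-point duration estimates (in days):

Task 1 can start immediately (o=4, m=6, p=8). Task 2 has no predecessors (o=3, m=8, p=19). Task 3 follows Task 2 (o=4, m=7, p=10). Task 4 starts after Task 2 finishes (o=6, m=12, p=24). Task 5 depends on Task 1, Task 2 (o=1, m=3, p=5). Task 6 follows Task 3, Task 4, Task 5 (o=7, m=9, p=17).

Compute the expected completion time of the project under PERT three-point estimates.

te_Task 1 = (4 + 4·6 + 8)/6 = 36/6 = 6
te_Task 2 = (3 + 4·8 + 19)/6 = 54/6 = 9
te_Task 3 = (4 + 4·7 + 10)/6 = 42/6 = 7
te_Task 4 = (6 + 4·12 + 24)/6 = 78/6 = 13
te_Task 5 = (1 + 4·3 + 5)/6 = 18/6 = 3
te_Task 6 = (7 + 4·9 + 17)/6 = 60/6 = 10

Forward pass:
ES_Task 1 = 0; EF_Task 1 = 6
ES_Task 2 = 0; EF_Task 2 = 9
ES_Task 3 = 9; EF_Task 3 = 9+7 = 16
ES_Task 4 = 9; EF_Task 4 = 9+13 = 22
ES_Task 5 = max(EF_Task 1=6, EF_Task 2=9) = 9; EF_Task 5 = 9+3 = 12
ES_Task 6 = max(EF_Task 3=16, EF_Task 4=22, EF_Task 5=12) = 22; EF_Task 6 = 22+10 = 32
Expected project duration μ = 32 days. Critical path: Task 2 → Task 4 → Task 6.

32 days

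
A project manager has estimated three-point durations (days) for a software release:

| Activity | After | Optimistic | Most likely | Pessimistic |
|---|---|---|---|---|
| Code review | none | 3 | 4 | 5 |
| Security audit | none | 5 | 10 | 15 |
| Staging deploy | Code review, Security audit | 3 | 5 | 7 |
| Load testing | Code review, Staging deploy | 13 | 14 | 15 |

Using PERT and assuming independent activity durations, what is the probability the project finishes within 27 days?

0.137

te_Code review = (3 + 4·4 + 5)/6 = 24/6 = 4; σ²_Code review = ((5−3)/6)² = 0.111
te_Security audit = (5 + 4·10 + 15)/6 = 60/6 = 10; σ²_Security audit = ((15−5)/6)² = 2.778
te_Staging deploy = (3 + 4·5 + 7)/6 = 30/6 = 5; σ²_Staging deploy = ((7−3)/6)² = 0.444
te_Load testing = (13 + 4·14 + 15)/6 = 84/6 = 14; σ²_Load testing = ((15−13)/6)² = 0.111

Forward pass:
ES_Code review = 0; EF_Code review = 4
ES_Security audit = 0; EF_Security audit = 10
ES_Staging deploy = max(EF_Code review=4, EF_Security audit=10) = 10; EF_Staging deploy = 10+5 = 15
ES_Load testing = max(EF_Code review=4, EF_Staging deploy=15) = 15; EF_Load testing = 15+14 = 29
Expected project duration μ = 29 days. Critical path: Security audit → Staging deploy → Load testing.

Variance along critical path = 2.778 + 0.444 + 0.111 = 3.333; σ = √3.333 = 1.826 days.
Z = (27 − 29) / 1.826 = -1.095
P(T ≤ 27) = Φ(-1.095) ≈ 0.137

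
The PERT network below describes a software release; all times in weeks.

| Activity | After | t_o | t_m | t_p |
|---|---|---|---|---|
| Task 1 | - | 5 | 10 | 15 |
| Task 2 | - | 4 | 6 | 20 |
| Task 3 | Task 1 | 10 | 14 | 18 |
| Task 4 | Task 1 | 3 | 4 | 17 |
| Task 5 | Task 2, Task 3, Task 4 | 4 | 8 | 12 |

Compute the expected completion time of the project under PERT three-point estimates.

32 weeks

te_Task 1 = (5 + 4·10 + 15)/6 = 60/6 = 10
te_Task 2 = (4 + 4·6 + 20)/6 = 48/6 = 8
te_Task 3 = (10 + 4·14 + 18)/6 = 84/6 = 14
te_Task 4 = (3 + 4·4 + 17)/6 = 36/6 = 6
te_Task 5 = (4 + 4·8 + 12)/6 = 48/6 = 8

Forward pass:
ES_Task 1 = 0; EF_Task 1 = 10
ES_Task 2 = 0; EF_Task 2 = 8
ES_Task 3 = 10; EF_Task 3 = 10+14 = 24
ES_Task 4 = 10; EF_Task 4 = 10+6 = 16
ES_Task 5 = max(EF_Task 2=8, EF_Task 3=24, EF_Task 4=16) = 24; EF_Task 5 = 24+8 = 32
Expected project duration μ = 32 weeks. Critical path: Task 1 → Task 3 → Task 5.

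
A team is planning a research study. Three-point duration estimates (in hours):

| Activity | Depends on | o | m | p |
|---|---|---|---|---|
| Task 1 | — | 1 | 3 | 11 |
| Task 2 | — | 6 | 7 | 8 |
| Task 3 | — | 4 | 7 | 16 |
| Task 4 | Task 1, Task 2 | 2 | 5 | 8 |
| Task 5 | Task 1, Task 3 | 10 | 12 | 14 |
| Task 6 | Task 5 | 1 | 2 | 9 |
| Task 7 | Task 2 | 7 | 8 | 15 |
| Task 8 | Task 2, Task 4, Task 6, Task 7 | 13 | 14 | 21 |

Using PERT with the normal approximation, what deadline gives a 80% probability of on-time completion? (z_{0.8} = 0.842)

te_Task 1 = (1 + 4·3 + 11)/6 = 24/6 = 4; σ²_Task 1 = ((11−1)/6)² = 2.778
te_Task 2 = (6 + 4·7 + 8)/6 = 42/6 = 7; σ²_Task 2 = ((8−6)/6)² = 0.111
te_Task 3 = (4 + 4·7 + 16)/6 = 48/6 = 8; σ²_Task 3 = ((16−4)/6)² = 4.000
te_Task 4 = (2 + 4·5 + 8)/6 = 30/6 = 5; σ²_Task 4 = ((8−2)/6)² = 1.000
te_Task 5 = (10 + 4·12 + 14)/6 = 72/6 = 12; σ²_Task 5 = ((14−10)/6)² = 0.444
te_Task 6 = (1 + 4·2 + 9)/6 = 18/6 = 3; σ²_Task 6 = ((9−1)/6)² = 1.778
te_Task 7 = (7 + 4·8 + 15)/6 = 54/6 = 9; σ²_Task 7 = ((15−7)/6)² = 1.778
te_Task 8 = (13 + 4·14 + 21)/6 = 90/6 = 15; σ²_Task 8 = ((21−13)/6)² = 1.778

Forward pass:
ES_Task 1 = 0; EF_Task 1 = 4
ES_Task 2 = 0; EF_Task 2 = 7
ES_Task 3 = 0; EF_Task 3 = 8
ES_Task 4 = max(EF_Task 1=4, EF_Task 2=7) = 7; EF_Task 4 = 7+5 = 12
ES_Task 5 = max(EF_Task 1=4, EF_Task 3=8) = 8; EF_Task 5 = 8+12 = 20
ES_Task 6 = 20; EF_Task 6 = 20+3 = 23
ES_Task 7 = 7; EF_Task 7 = 7+9 = 16
ES_Task 8 = max(EF_Task 2=7, EF_Task 4=12, EF_Task 6=23, EF_Task 7=16) = 23; EF_Task 8 = 23+15 = 38
Expected project duration μ = 38 hours. Critical path: Task 3 → Task 5 → Task 6 → Task 8.

Variance along critical path = 4.000 + 0.444 + 1.778 + 1.778 = 8.000; σ = 2.828 hours.
D = μ + z·σ = 38 + 0.842·2.828 = 40.4 hours

40.4 hours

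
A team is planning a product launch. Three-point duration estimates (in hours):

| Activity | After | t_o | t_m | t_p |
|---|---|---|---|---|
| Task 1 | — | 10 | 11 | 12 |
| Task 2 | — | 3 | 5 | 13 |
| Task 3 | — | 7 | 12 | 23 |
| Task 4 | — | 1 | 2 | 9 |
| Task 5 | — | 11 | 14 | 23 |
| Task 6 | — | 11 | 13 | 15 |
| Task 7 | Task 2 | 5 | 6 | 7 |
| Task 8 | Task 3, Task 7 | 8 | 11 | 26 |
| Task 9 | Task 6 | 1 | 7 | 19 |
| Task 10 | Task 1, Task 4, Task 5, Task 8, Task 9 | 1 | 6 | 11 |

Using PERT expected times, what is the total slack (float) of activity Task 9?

5 hours

te_Task 1 = (10 + 4·11 + 12)/6 = 66/6 = 11
te_Task 2 = (3 + 4·5 + 13)/6 = 36/6 = 6
te_Task 3 = (7 + 4·12 + 23)/6 = 78/6 = 13
te_Task 4 = (1 + 4·2 + 9)/6 = 18/6 = 3
te_Task 5 = (11 + 4·14 + 23)/6 = 90/6 = 15
te_Task 6 = (11 + 4·13 + 15)/6 = 78/6 = 13
te_Task 7 = (5 + 4·6 + 7)/6 = 36/6 = 6
te_Task 8 = (8 + 4·11 + 26)/6 = 78/6 = 13
te_Task 9 = (1 + 4·7 + 19)/6 = 48/6 = 8
te_Task 10 = (1 + 4·6 + 11)/6 = 36/6 = 6

Forward pass:
ES_Task 1 = 0; EF_Task 1 = 11
ES_Task 2 = 0; EF_Task 2 = 6
ES_Task 3 = 0; EF_Task 3 = 13
ES_Task 4 = 0; EF_Task 4 = 3
ES_Task 5 = 0; EF_Task 5 = 15
ES_Task 6 = 0; EF_Task 6 = 13
ES_Task 7 = 6; EF_Task 7 = 6+6 = 12
ES_Task 8 = max(EF_Task 3=13, EF_Task 7=12) = 13; EF_Task 8 = 13+13 = 26
ES_Task 9 = 13; EF_Task 9 = 13+8 = 21
ES_Task 10 = max(EF_Task 1=11, EF_Task 4=3, EF_Task 5=15, EF_Task 8=26, EF_Task 9=21) = 26; EF_Task 10 = 26+6 = 32
Expected project duration μ = 32 hours. Critical path: Task 3 → Task 8 → Task 10.

Backward pass:
LF_Task 10 = 32; LS_Task 10 = 32−6 = 26
LF_Task 9 = LS_Task 10 = 26; LS_Task 9 = 26−8 = 18
LF_Task 8 = LS_Task 10 = 26; LS_Task 8 = 26−13 = 13
LF_Task 7 = LS_Task 8 = 13; LS_Task 7 = 13−6 = 7
LF_Task 6 = LS_Task 9 = 18; LS_Task 6 = 18−13 = 5
LF_Task 5 = LS_Task 10 = 26; LS_Task 5 = 26−15 = 11
LF_Task 4 = LS_Task 10 = 26; LS_Task 4 = 26−3 = 23
LF_Task 3 = LS_Task 8 = 13; LS_Task 3 = 13−13 = 0
LF_Task 2 = LS_Task 7 = 7; LS_Task 2 = 7−6 = 1
LF_Task 1 = LS_Task 10 = 26; LS_Task 1 = 26−11 = 15
Slack_Task 9 = LS_Task 9 − ES_Task 9 = 18 − 13 = 5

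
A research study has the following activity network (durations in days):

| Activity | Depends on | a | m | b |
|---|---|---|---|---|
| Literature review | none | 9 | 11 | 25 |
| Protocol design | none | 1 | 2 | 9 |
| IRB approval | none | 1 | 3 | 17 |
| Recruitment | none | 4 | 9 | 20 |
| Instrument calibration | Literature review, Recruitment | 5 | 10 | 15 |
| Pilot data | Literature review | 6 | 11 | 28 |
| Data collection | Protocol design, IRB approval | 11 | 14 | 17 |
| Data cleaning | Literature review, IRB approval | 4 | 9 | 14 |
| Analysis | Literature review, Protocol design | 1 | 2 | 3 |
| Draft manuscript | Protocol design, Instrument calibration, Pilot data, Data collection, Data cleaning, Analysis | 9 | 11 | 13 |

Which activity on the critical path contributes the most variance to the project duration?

te_Literature review = (9 + 4·11 + 25)/6 = 78/6 = 13; σ²_Literature review = ((25−9)/6)² = 7.111
te_Protocol design = (1 + 4·2 + 9)/6 = 18/6 = 3; σ²_Protocol design = ((9−1)/6)² = 1.778
te_IRB approval = (1 + 4·3 + 17)/6 = 30/6 = 5; σ²_IRB approval = ((17−1)/6)² = 7.111
te_Recruitment = (4 + 4·9 + 20)/6 = 60/6 = 10; σ²_Recruitment = ((20−4)/6)² = 7.111
te_Instrument calibration = (5 + 4·10 + 15)/6 = 60/6 = 10; σ²_Instrument calibration = ((15−5)/6)² = 2.778
te_Pilot data = (6 + 4·11 + 28)/6 = 78/6 = 13; σ²_Pilot data = ((28−6)/6)² = 13.444
te_Data collection = (11 + 4·14 + 17)/6 = 84/6 = 14; σ²_Data collection = ((17−11)/6)² = 1.000
te_Data cleaning = (4 + 4·9 + 14)/6 = 54/6 = 9; σ²_Data cleaning = ((14−4)/6)² = 2.778
te_Analysis = (1 + 4·2 + 3)/6 = 12/6 = 2; σ²_Analysis = ((3−1)/6)² = 0.111
te_Draft manuscript = (9 + 4·11 + 13)/6 = 66/6 = 11; σ²_Draft manuscript = ((13−9)/6)² = 0.444

Forward pass:
ES_Literature review = 0; EF_Literature review = 13
ES_Protocol design = 0; EF_Protocol design = 3
ES_IRB approval = 0; EF_IRB approval = 5
ES_Recruitment = 0; EF_Recruitment = 10
ES_Instrument calibration = max(EF_Literature review=13, EF_Recruitment=10) = 13; EF_Instrument calibration = 13+10 = 23
ES_Pilot data = 13; EF_Pilot data = 13+13 = 26
ES_Data collection = max(EF_Protocol design=3, EF_IRB approval=5) = 5; EF_Data collection = 5+14 = 19
ES_Data cleaning = max(EF_Literature review=13, EF_IRB approval=5) = 13; EF_Data cleaning = 13+9 = 22
ES_Analysis = max(EF_Literature review=13, EF_Protocol design=3) = 13; EF_Analysis = 13+2 = 15
ES_Draft manuscript = max(EF_Protocol design=3, EF_Instrument calibration=23, EF_Pilot data=26, EF_Data collection=19, EF_Data cleaning=22, EF_Analysis=15) = 26; EF_Draft manuscript = 26+11 = 37
Expected project duration μ = 37 days. Critical path: Literature review → Pilot data → Draft manuscript.

Variances on critical path: σ²_Literature review=7.111, σ²_Pilot data=13.444, σ²_Draft manuscript=0.444.
Largest is σ²_Pilot data = 13.444.

Pilot data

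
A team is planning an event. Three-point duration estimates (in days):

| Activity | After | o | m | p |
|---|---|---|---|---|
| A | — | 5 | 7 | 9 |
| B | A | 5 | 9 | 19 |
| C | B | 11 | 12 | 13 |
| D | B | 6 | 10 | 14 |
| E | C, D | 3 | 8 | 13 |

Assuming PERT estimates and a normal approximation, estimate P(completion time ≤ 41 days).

0.912

te_A = (5 + 4·7 + 9)/6 = 42/6 = 7; σ²_A = ((9−5)/6)² = 0.444
te_B = (5 + 4·9 + 19)/6 = 60/6 = 10; σ²_B = ((19−5)/6)² = 5.444
te_C = (11 + 4·12 + 13)/6 = 72/6 = 12; σ²_C = ((13−11)/6)² = 0.111
te_D = (6 + 4·10 + 14)/6 = 60/6 = 10; σ²_D = ((14−6)/6)² = 1.778
te_E = (3 + 4·8 + 13)/6 = 48/6 = 8; σ²_E = ((13−3)/6)² = 2.778

Forward pass:
ES_A = 0; EF_A = 7
ES_B = 7; EF_B = 7+10 = 17
ES_C = 17; EF_C = 17+12 = 29
ES_D = 17; EF_D = 17+10 = 27
ES_E = max(EF_C=29, EF_D=27) = 29; EF_E = 29+8 = 37
Expected project duration μ = 37 days. Critical path: A → B → C → E.

Variance along critical path = 0.444 + 5.444 + 0.111 + 2.778 = 8.778; σ = √8.778 = 2.963 days.
Z = (41 − 37) / 2.963 = 1.350
P(T ≤ 41) = Φ(1.350) ≈ 0.912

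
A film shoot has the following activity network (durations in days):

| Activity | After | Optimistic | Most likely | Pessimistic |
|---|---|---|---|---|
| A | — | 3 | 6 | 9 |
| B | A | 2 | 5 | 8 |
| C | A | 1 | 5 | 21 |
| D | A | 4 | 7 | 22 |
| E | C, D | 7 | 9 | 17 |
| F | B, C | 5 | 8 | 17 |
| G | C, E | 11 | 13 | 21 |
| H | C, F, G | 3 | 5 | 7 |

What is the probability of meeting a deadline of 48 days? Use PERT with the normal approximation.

te_A = (3 + 4·6 + 9)/6 = 36/6 = 6; σ²_A = ((9−3)/6)² = 1.000
te_B = (2 + 4·5 + 8)/6 = 30/6 = 5; σ²_B = ((8−2)/6)² = 1.000
te_C = (1 + 4·5 + 21)/6 = 42/6 = 7; σ²_C = ((21−1)/6)² = 11.111
te_D = (4 + 4·7 + 22)/6 = 54/6 = 9; σ²_D = ((22−4)/6)² = 9.000
te_E = (7 + 4·9 + 17)/6 = 60/6 = 10; σ²_E = ((17−7)/6)² = 2.778
te_F = (5 + 4·8 + 17)/6 = 54/6 = 9; σ²_F = ((17−5)/6)² = 4.000
te_G = (11 + 4·13 + 21)/6 = 84/6 = 14; σ²_G = ((21−11)/6)² = 2.778
te_H = (3 + 4·5 + 7)/6 = 30/6 = 5; σ²_H = ((7−3)/6)² = 0.444

Forward pass:
ES_A = 0; EF_A = 6
ES_B = 6; EF_B = 6+5 = 11
ES_C = 6; EF_C = 6+7 = 13
ES_D = 6; EF_D = 6+9 = 15
ES_E = max(EF_C=13, EF_D=15) = 15; EF_E = 15+10 = 25
ES_F = max(EF_B=11, EF_C=13) = 13; EF_F = 13+9 = 22
ES_G = max(EF_C=13, EF_E=25) = 25; EF_G = 25+14 = 39
ES_H = max(EF_C=13, EF_F=22, EF_G=39) = 39; EF_H = 39+5 = 44
Expected project duration μ = 44 days. Critical path: A → D → E → G → H.

Variance along critical path = 1.000 + 9.000 + 2.778 + 2.778 + 0.444 = 16.000; σ = √16.000 = 4.000 days.
Z = (48 − 44) / 4.000 = 1.000
P(T ≤ 48) = Φ(1.000) ≈ 0.841

0.841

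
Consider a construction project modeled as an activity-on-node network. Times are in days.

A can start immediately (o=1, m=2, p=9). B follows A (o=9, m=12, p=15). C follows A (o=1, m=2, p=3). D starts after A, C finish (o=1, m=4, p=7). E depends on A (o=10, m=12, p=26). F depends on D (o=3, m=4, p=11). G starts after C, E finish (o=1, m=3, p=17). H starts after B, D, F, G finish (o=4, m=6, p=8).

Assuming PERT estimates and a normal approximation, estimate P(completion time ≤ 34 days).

0.931

te_A = (1 + 4·2 + 9)/6 = 18/6 = 3; σ²_A = ((9−1)/6)² = 1.778
te_B = (9 + 4·12 + 15)/6 = 72/6 = 12; σ²_B = ((15−9)/6)² = 1.000
te_C = (1 + 4·2 + 3)/6 = 12/6 = 2; σ²_C = ((3−1)/6)² = 0.111
te_D = (1 + 4·4 + 7)/6 = 24/6 = 4; σ²_D = ((7−1)/6)² = 1.000
te_E = (10 + 4·12 + 26)/6 = 84/6 = 14; σ²_E = ((26−10)/6)² = 7.111
te_F = (3 + 4·4 + 11)/6 = 30/6 = 5; σ²_F = ((11−3)/6)² = 1.778
te_G = (1 + 4·3 + 17)/6 = 30/6 = 5; σ²_G = ((17−1)/6)² = 7.111
te_H = (4 + 4·6 + 8)/6 = 36/6 = 6; σ²_H = ((8−4)/6)² = 0.444

Forward pass:
ES_A = 0; EF_A = 3
ES_B = 3; EF_B = 3+12 = 15
ES_C = 3; EF_C = 3+2 = 5
ES_D = max(EF_A=3, EF_C=5) = 5; EF_D = 5+4 = 9
ES_E = 3; EF_E = 3+14 = 17
ES_F = 9; EF_F = 9+5 = 14
ES_G = max(EF_C=5, EF_E=17) = 17; EF_G = 17+5 = 22
ES_H = max(EF_B=15, EF_D=9, EF_F=14, EF_G=22) = 22; EF_H = 22+6 = 28
Expected project duration μ = 28 days. Critical path: A → E → G → H.

Variance along critical path = 1.778 + 7.111 + 7.111 + 0.444 = 16.444; σ = √16.444 = 4.055 days.
Z = (34 − 28) / 4.055 = 1.480
P(T ≤ 34) = Φ(1.480) ≈ 0.931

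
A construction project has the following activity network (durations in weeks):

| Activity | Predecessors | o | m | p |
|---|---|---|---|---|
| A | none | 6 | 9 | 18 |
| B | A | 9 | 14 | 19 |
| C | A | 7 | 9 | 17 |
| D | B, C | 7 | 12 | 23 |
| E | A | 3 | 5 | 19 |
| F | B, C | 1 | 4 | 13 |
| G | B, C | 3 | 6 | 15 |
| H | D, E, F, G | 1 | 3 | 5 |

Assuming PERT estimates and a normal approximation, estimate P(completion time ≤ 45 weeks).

0.907

te_A = (6 + 4·9 + 18)/6 = 60/6 = 10; σ²_A = ((18−6)/6)² = 4.000
te_B = (9 + 4·14 + 19)/6 = 84/6 = 14; σ²_B = ((19−9)/6)² = 2.778
te_C = (7 + 4·9 + 17)/6 = 60/6 = 10; σ²_C = ((17−7)/6)² = 2.778
te_D = (7 + 4·12 + 23)/6 = 78/6 = 13; σ²_D = ((23−7)/6)² = 7.111
te_E = (3 + 4·5 + 19)/6 = 42/6 = 7; σ²_E = ((19−3)/6)² = 7.111
te_F = (1 + 4·4 + 13)/6 = 30/6 = 5; σ²_F = ((13−1)/6)² = 4.000
te_G = (3 + 4·6 + 15)/6 = 42/6 = 7; σ²_G = ((15−3)/6)² = 4.000
te_H = (1 + 4·3 + 5)/6 = 18/6 = 3; σ²_H = ((5−1)/6)² = 0.444

Forward pass:
ES_A = 0; EF_A = 10
ES_B = 10; EF_B = 10+14 = 24
ES_C = 10; EF_C = 10+10 = 20
ES_D = max(EF_B=24, EF_C=20) = 24; EF_D = 24+13 = 37
ES_E = 10; EF_E = 10+7 = 17
ES_F = max(EF_B=24, EF_C=20) = 24; EF_F = 24+5 = 29
ES_G = max(EF_B=24, EF_C=20) = 24; EF_G = 24+7 = 31
ES_H = max(EF_D=37, EF_E=17, EF_F=29, EF_G=31) = 37; EF_H = 37+3 = 40
Expected project duration μ = 40 weeks. Critical path: A → B → D → H.

Variance along critical path = 4.000 + 2.778 + 7.111 + 0.444 = 14.333; σ = √14.333 = 3.786 weeks.
Z = (45 − 40) / 3.786 = 1.321
P(T ≤ 45) = Φ(1.321) ≈ 0.907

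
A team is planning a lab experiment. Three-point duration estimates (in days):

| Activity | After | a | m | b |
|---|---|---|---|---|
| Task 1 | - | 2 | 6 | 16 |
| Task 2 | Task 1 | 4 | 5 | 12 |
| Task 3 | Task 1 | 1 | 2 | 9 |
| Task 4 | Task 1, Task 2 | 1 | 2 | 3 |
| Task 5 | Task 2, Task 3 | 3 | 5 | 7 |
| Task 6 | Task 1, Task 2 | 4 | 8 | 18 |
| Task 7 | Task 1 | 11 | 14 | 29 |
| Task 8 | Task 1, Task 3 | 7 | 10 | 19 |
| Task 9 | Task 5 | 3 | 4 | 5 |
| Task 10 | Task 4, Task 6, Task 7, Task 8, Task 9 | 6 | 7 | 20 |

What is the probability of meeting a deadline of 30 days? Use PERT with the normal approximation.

te_Task 1 = (2 + 4·6 + 16)/6 = 42/6 = 7; σ²_Task 1 = ((16−2)/6)² = 5.444
te_Task 2 = (4 + 4·5 + 12)/6 = 36/6 = 6; σ²_Task 2 = ((12−4)/6)² = 1.778
te_Task 3 = (1 + 4·2 + 9)/6 = 18/6 = 3; σ²_Task 3 = ((9−1)/6)² = 1.778
te_Task 4 = (1 + 4·2 + 3)/6 = 12/6 = 2; σ²_Task 4 = ((3−1)/6)² = 0.111
te_Task 5 = (3 + 4·5 + 7)/6 = 30/6 = 5; σ²_Task 5 = ((7−3)/6)² = 0.444
te_Task 6 = (4 + 4·8 + 18)/6 = 54/6 = 9; σ²_Task 6 = ((18−4)/6)² = 5.444
te_Task 7 = (11 + 4·14 + 29)/6 = 96/6 = 16; σ²_Task 7 = ((29−11)/6)² = 9.000
te_Task 8 = (7 + 4·10 + 19)/6 = 66/6 = 11; σ²_Task 8 = ((19−7)/6)² = 4.000
te_Task 9 = (3 + 4·4 + 5)/6 = 24/6 = 4; σ²_Task 9 = ((5−3)/6)² = 0.111
te_Task 10 = (6 + 4·7 + 20)/6 = 54/6 = 9; σ²_Task 10 = ((20−6)/6)² = 5.444

Forward pass:
ES_Task 1 = 0; EF_Task 1 = 7
ES_Task 2 = 7; EF_Task 2 = 7+6 = 13
ES_Task 3 = 7; EF_Task 3 = 7+3 = 10
ES_Task 4 = max(EF_Task 1=7, EF_Task 2=13) = 13; EF_Task 4 = 13+2 = 15
ES_Task 5 = max(EF_Task 2=13, EF_Task 3=10) = 13; EF_Task 5 = 13+5 = 18
ES_Task 6 = max(EF_Task 1=7, EF_Task 2=13) = 13; EF_Task 6 = 13+9 = 22
ES_Task 7 = 7; EF_Task 7 = 7+16 = 23
ES_Task 8 = max(EF_Task 1=7, EF_Task 3=10) = 10; EF_Task 8 = 10+11 = 21
ES_Task 9 = 18; EF_Task 9 = 18+4 = 22
ES_Task 10 = max(EF_Task 4=15, EF_Task 6=22, EF_Task 7=23, EF_Task 8=21, EF_Task 9=22) = 23; EF_Task 10 = 23+9 = 32
Expected project duration μ = 32 days. Critical path: Task 1 → Task 7 → Task 10.

Variance along critical path = 5.444 + 9.000 + 5.444 = 19.889; σ = √19.889 = 4.460 days.
Z = (30 − 32) / 4.460 = -0.448
P(T ≤ 30) = Φ(-0.448) ≈ 0.327

0.327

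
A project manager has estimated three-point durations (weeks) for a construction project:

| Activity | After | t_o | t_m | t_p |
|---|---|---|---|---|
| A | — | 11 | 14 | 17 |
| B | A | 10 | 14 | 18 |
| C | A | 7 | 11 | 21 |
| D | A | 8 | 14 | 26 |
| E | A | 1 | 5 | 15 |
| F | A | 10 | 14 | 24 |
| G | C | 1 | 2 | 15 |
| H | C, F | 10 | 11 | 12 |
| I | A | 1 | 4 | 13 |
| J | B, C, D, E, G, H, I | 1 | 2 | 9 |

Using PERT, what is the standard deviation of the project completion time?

te_A = (11 + 4·14 + 17)/6 = 84/6 = 14; σ²_A = ((17−11)/6)² = 1.000
te_B = (10 + 4·14 + 18)/6 = 84/6 = 14; σ²_B = ((18−10)/6)² = 1.778
te_C = (7 + 4·11 + 21)/6 = 72/6 = 12; σ²_C = ((21−7)/6)² = 5.444
te_D = (8 + 4·14 + 26)/6 = 90/6 = 15; σ²_D = ((26−8)/6)² = 9.000
te_E = (1 + 4·5 + 15)/6 = 36/6 = 6; σ²_E = ((15−1)/6)² = 5.444
te_F = (10 + 4·14 + 24)/6 = 90/6 = 15; σ²_F = ((24−10)/6)² = 5.444
te_G = (1 + 4·2 + 15)/6 = 24/6 = 4; σ²_G = ((15−1)/6)² = 5.444
te_H = (10 + 4·11 + 12)/6 = 66/6 = 11; σ²_H = ((12−10)/6)² = 0.111
te_I = (1 + 4·4 + 13)/6 = 30/6 = 5; σ²_I = ((13−1)/6)² = 4.000
te_J = (1 + 4·2 + 9)/6 = 18/6 = 3; σ²_J = ((9−1)/6)² = 1.778

Forward pass:
ES_A = 0; EF_A = 14
ES_B = 14; EF_B = 14+14 = 28
ES_C = 14; EF_C = 14+12 = 26
ES_D = 14; EF_D = 14+15 = 29
ES_E = 14; EF_E = 14+6 = 20
ES_F = 14; EF_F = 14+15 = 29
ES_G = 26; EF_G = 26+4 = 30
ES_H = max(EF_C=26, EF_F=29) = 29; EF_H = 29+11 = 40
ES_I = 14; EF_I = 14+5 = 19
ES_J = max(EF_B=28, EF_C=26, EF_D=29, EF_E=20, EF_G=30, EF_H=40, EF_I=19) = 40; EF_J = 40+3 = 43
Expected project duration μ = 43 weeks. Critical path: A → F → H → J.

Variance along critical path = 1.000 + 5.444 + 0.111 + 1.778 = 8.333
σ = √8.333 = 2.887 weeks

2.89 weeks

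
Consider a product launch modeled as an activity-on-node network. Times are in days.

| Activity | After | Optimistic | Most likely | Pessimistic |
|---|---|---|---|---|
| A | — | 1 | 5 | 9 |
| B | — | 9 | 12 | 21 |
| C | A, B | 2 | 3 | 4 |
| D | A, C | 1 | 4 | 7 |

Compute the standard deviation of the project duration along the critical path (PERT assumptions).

te_A = (1 + 4·5 + 9)/6 = 30/6 = 5; σ²_A = ((9−1)/6)² = 1.778
te_B = (9 + 4·12 + 21)/6 = 78/6 = 13; σ²_B = ((21−9)/6)² = 4.000
te_C = (2 + 4·3 + 4)/6 = 18/6 = 3; σ²_C = ((4−2)/6)² = 0.111
te_D = (1 + 4·4 + 7)/6 = 24/6 = 4; σ²_D = ((7−1)/6)² = 1.000

Forward pass:
ES_A = 0; EF_A = 5
ES_B = 0; EF_B = 13
ES_C = max(EF_A=5, EF_B=13) = 13; EF_C = 13+3 = 16
ES_D = max(EF_A=5, EF_C=16) = 16; EF_D = 16+4 = 20
Expected project duration μ = 20 days. Critical path: B → C → D.

Variance along critical path = 4.000 + 0.111 + 1.000 = 5.111
σ = √5.111 = 2.261 days

2.26 days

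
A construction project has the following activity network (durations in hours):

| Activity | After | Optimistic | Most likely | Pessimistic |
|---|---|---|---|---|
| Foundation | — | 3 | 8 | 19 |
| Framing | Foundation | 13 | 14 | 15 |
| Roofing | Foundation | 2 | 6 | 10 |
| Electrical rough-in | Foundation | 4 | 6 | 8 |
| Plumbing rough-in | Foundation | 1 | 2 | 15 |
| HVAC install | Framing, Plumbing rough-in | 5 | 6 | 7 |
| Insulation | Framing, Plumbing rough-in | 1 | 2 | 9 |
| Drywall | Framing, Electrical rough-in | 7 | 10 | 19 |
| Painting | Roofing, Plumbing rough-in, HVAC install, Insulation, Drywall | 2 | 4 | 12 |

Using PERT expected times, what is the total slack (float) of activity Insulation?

te_Foundation = (3 + 4·8 + 19)/6 = 54/6 = 9
te_Framing = (13 + 4·14 + 15)/6 = 84/6 = 14
te_Roofing = (2 + 4·6 + 10)/6 = 36/6 = 6
te_Electrical rough-in = (4 + 4·6 + 8)/6 = 36/6 = 6
te_Plumbing rough-in = (1 + 4·2 + 15)/6 = 24/6 = 4
te_HVAC install = (5 + 4·6 + 7)/6 = 36/6 = 6
te_Insulation = (1 + 4·2 + 9)/6 = 18/6 = 3
te_Drywall = (7 + 4·10 + 19)/6 = 66/6 = 11
te_Painting = (2 + 4·4 + 12)/6 = 30/6 = 5

Forward pass:
ES_Foundation = 0; EF_Foundation = 9
ES_Framing = 9; EF_Framing = 9+14 = 23
ES_Roofing = 9; EF_Roofing = 9+6 = 15
ES_Electrical rough-in = 9; EF_Electrical rough-in = 9+6 = 15
ES_Plumbing rough-in = 9; EF_Plumbing rough-in = 9+4 = 13
ES_HVAC install = max(EF_Framing=23, EF_Plumbing rough-in=13) = 23; EF_HVAC install = 23+6 = 29
ES_Insulation = max(EF_Framing=23, EF_Plumbing rough-in=13) = 23; EF_Insulation = 23+3 = 26
ES_Drywall = max(EF_Framing=23, EF_Electrical rough-in=15) = 23; EF_Drywall = 23+11 = 34
ES_Painting = max(EF_Roofing=15, EF_Plumbing rough-in=13, EF_HVAC install=29, EF_Insulation=26, EF_Drywall=34) = 34; EF_Painting = 34+5 = 39
Expected project duration μ = 39 hours. Critical path: Foundation → Framing → Drywall → Painting.

Backward pass:
LF_Painting = 39; LS_Painting = 39−5 = 34
LF_Drywall = LS_Painting = 34; LS_Drywall = 34−11 = 23
LF_Insulation = LS_Painting = 34; LS_Insulation = 34−3 = 31
LF_HVAC install = LS_Painting = 34; LS_HVAC install = 34−6 = 28
LF_Plumbing rough-in = min(LS_HVAC install=28, LS_Insulation=31, LS_Painting=34) = 28; LS_Plumbing rough-in = 28−4 = 24
LF_Electrical rough-in = LS_Drywall = 23; LS_Electrical rough-in = 23−6 = 17
LF_Roofing = LS_Painting = 34; LS_Roofing = 34−6 = 28
LF_Framing = min(LS_HVAC install=28, LS_Insulation=31, LS_Drywall=23) = 23; LS_Framing = 23−14 = 9
LF_Foundation = min(LS_Framing=9, LS_Roofing=28, LS_Electrical rough-in=17, LS_Plumbing rough-in=24) = 9; LS_Foundation = 9−9 = 0
Slack_Insulation = LS_Insulation − ES_Insulation = 31 − 23 = 8

8 hours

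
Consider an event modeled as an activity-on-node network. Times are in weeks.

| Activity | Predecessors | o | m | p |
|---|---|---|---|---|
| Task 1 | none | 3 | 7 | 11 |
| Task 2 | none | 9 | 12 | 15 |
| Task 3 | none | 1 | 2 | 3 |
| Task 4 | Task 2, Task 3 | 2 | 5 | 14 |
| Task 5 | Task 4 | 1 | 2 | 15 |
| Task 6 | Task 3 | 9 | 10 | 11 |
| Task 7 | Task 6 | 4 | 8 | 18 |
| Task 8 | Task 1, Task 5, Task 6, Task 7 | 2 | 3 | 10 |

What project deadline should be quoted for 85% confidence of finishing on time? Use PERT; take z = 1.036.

te_Task 1 = (3 + 4·7 + 11)/6 = 42/6 = 7; σ²_Task 1 = ((11−3)/6)² = 1.778
te_Task 2 = (9 + 4·12 + 15)/6 = 72/6 = 12; σ²_Task 2 = ((15−9)/6)² = 1.000
te_Task 3 = (1 + 4·2 + 3)/6 = 12/6 = 2; σ²_Task 3 = ((3−1)/6)² = 0.111
te_Task 4 = (2 + 4·5 + 14)/6 = 36/6 = 6; σ²_Task 4 = ((14−2)/6)² = 4.000
te_Task 5 = (1 + 4·2 + 15)/6 = 24/6 = 4; σ²_Task 5 = ((15−1)/6)² = 5.444
te_Task 6 = (9 + 4·10 + 11)/6 = 60/6 = 10; σ²_Task 6 = ((11−9)/6)² = 0.111
te_Task 7 = (4 + 4·8 + 18)/6 = 54/6 = 9; σ²_Task 7 = ((18−4)/6)² = 5.444
te_Task 8 = (2 + 4·3 + 10)/6 = 24/6 = 4; σ²_Task 8 = ((10−2)/6)² = 1.778

Forward pass:
ES_Task 1 = 0; EF_Task 1 = 7
ES_Task 2 = 0; EF_Task 2 = 12
ES_Task 3 = 0; EF_Task 3 = 2
ES_Task 4 = max(EF_Task 2=12, EF_Task 3=2) = 12; EF_Task 4 = 12+6 = 18
ES_Task 5 = 18; EF_Task 5 = 18+4 = 22
ES_Task 6 = 2; EF_Task 6 = 2+10 = 12
ES_Task 7 = 12; EF_Task 7 = 12+9 = 21
ES_Task 8 = max(EF_Task 1=7, EF_Task 5=22, EF_Task 6=12, EF_Task 7=21) = 22; EF_Task 8 = 22+4 = 26
Expected project duration μ = 26 weeks. Critical path: Task 2 → Task 4 → Task 5 → Task 8.

Variance along critical path = 1.000 + 4.000 + 5.444 + 1.778 = 12.222; σ = 3.496 weeks.
D = μ + z·σ = 26 + 1.036·3.496 = 29.6 weeks

29.6 weeks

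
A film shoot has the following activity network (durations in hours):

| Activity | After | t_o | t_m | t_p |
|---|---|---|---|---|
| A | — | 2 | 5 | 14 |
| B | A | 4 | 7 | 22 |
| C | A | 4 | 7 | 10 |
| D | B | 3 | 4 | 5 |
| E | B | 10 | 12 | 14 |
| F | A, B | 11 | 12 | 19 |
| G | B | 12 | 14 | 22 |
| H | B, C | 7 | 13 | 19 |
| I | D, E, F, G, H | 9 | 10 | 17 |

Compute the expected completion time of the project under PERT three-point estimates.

41 hours

te_A = (2 + 4·5 + 14)/6 = 36/6 = 6
te_B = (4 + 4·7 + 22)/6 = 54/6 = 9
te_C = (4 + 4·7 + 10)/6 = 42/6 = 7
te_D = (3 + 4·4 + 5)/6 = 24/6 = 4
te_E = (10 + 4·12 + 14)/6 = 72/6 = 12
te_F = (11 + 4·12 + 19)/6 = 78/6 = 13
te_G = (12 + 4·14 + 22)/6 = 90/6 = 15
te_H = (7 + 4·13 + 19)/6 = 78/6 = 13
te_I = (9 + 4·10 + 17)/6 = 66/6 = 11

Forward pass:
ES_A = 0; EF_A = 6
ES_B = 6; EF_B = 6+9 = 15
ES_C = 6; EF_C = 6+7 = 13
ES_D = 15; EF_D = 15+4 = 19
ES_E = 15; EF_E = 15+12 = 27
ES_F = max(EF_A=6, EF_B=15) = 15; EF_F = 15+13 = 28
ES_G = 15; EF_G = 15+15 = 30
ES_H = max(EF_B=15, EF_C=13) = 15; EF_H = 15+13 = 28
ES_I = max(EF_D=19, EF_E=27, EF_F=28, EF_G=30, EF_H=28) = 30; EF_I = 30+11 = 41
Expected project duration μ = 41 hours. Critical path: A → B → G → I.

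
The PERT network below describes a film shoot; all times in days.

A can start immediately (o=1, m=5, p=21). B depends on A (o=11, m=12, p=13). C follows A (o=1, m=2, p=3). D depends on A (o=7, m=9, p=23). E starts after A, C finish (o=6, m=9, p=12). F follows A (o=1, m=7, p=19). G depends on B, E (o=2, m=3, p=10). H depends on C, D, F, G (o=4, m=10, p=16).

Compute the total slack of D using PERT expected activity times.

5 days

te_A = (1 + 4·5 + 21)/6 = 42/6 = 7
te_B = (11 + 4·12 + 13)/6 = 72/6 = 12
te_C = (1 + 4·2 + 3)/6 = 12/6 = 2
te_D = (7 + 4·9 + 23)/6 = 66/6 = 11
te_E = (6 + 4·9 + 12)/6 = 54/6 = 9
te_F = (1 + 4·7 + 19)/6 = 48/6 = 8
te_G = (2 + 4·3 + 10)/6 = 24/6 = 4
te_H = (4 + 4·10 + 16)/6 = 60/6 = 10

Forward pass:
ES_A = 0; EF_A = 7
ES_B = 7; EF_B = 7+12 = 19
ES_C = 7; EF_C = 7+2 = 9
ES_D = 7; EF_D = 7+11 = 18
ES_E = max(EF_A=7, EF_C=9) = 9; EF_E = 9+9 = 18
ES_F = 7; EF_F = 7+8 = 15
ES_G = max(EF_B=19, EF_E=18) = 19; EF_G = 19+4 = 23
ES_H = max(EF_C=9, EF_D=18, EF_F=15, EF_G=23) = 23; EF_H = 23+10 = 33
Expected project duration μ = 33 days. Critical path: A → B → G → H.

Backward pass:
LF_H = 33; LS_H = 33−10 = 23
LF_G = LS_H = 23; LS_G = 23−4 = 19
LF_F = LS_H = 23; LS_F = 23−8 = 15
LF_E = LS_G = 19; LS_E = 19−9 = 10
LF_D = LS_H = 23; LS_D = 23−11 = 12
LF_C = min(LS_E=10, LS_H=23) = 10; LS_C = 10−2 = 8
LF_B = LS_G = 19; LS_B = 19−12 = 7
LF_A = min(LS_B=7, LS_C=8, LS_D=12, LS_E=10, LS_F=15) = 7; LS_A = 7−7 = 0
Slack_D = LS_D − ES_D = 12 − 7 = 5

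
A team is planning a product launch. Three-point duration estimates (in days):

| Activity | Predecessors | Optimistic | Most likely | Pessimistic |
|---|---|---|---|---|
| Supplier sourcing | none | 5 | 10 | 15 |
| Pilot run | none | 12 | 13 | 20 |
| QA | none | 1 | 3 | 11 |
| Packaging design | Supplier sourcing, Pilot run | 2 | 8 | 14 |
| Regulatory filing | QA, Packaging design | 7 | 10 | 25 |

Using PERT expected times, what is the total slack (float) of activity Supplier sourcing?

4 days

te_Supplier sourcing = (5 + 4·10 + 15)/6 = 60/6 = 10
te_Pilot run = (12 + 4·13 + 20)/6 = 84/6 = 14
te_QA = (1 + 4·3 + 11)/6 = 24/6 = 4
te_Packaging design = (2 + 4·8 + 14)/6 = 48/6 = 8
te_Regulatory filing = (7 + 4·10 + 25)/6 = 72/6 = 12

Forward pass:
ES_Supplier sourcing = 0; EF_Supplier sourcing = 10
ES_Pilot run = 0; EF_Pilot run = 14
ES_QA = 0; EF_QA = 4
ES_Packaging design = max(EF_Supplier sourcing=10, EF_Pilot run=14) = 14; EF_Packaging design = 14+8 = 22
ES_Regulatory filing = max(EF_QA=4, EF_Packaging design=22) = 22; EF_Regulatory filing = 22+12 = 34
Expected project duration μ = 34 days. Critical path: Pilot run → Packaging design → Regulatory filing.

Backward pass:
LF_Regulatory filing = 34; LS_Regulatory filing = 34−12 = 22
LF_Packaging design = LS_Regulatory filing = 22; LS_Packaging design = 22−8 = 14
LF_QA = LS_Regulatory filing = 22; LS_QA = 22−4 = 18
LF_Pilot run = LS_Packaging design = 14; LS_Pilot run = 14−14 = 0
LF_Supplier sourcing = LS_Packaging design = 14; LS_Supplier sourcing = 14−10 = 4
Slack_Supplier sourcing = LS_Supplier sourcing − ES_Supplier sourcing = 4 − 0 = 4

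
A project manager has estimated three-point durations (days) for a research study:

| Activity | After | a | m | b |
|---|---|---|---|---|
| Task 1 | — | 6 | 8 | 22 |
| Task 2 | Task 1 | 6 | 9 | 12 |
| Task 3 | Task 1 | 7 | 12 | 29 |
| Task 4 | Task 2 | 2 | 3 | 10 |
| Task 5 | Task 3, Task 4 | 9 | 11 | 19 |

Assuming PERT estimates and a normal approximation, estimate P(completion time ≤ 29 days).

0.074

te_Task 1 = (6 + 4·8 + 22)/6 = 60/6 = 10; σ²_Task 1 = ((22−6)/6)² = 7.111
te_Task 2 = (6 + 4·9 + 12)/6 = 54/6 = 9; σ²_Task 2 = ((12−6)/6)² = 1.000
te_Task 3 = (7 + 4·12 + 29)/6 = 84/6 = 14; σ²_Task 3 = ((29−7)/6)² = 13.444
te_Task 4 = (2 + 4·3 + 10)/6 = 24/6 = 4; σ²_Task 4 = ((10−2)/6)² = 1.778
te_Task 5 = (9 + 4·11 + 19)/6 = 72/6 = 12; σ²_Task 5 = ((19−9)/6)² = 2.778

Forward pass:
ES_Task 1 = 0; EF_Task 1 = 10
ES_Task 2 = 10; EF_Task 2 = 10+9 = 19
ES_Task 3 = 10; EF_Task 3 = 10+14 = 24
ES_Task 4 = 19; EF_Task 4 = 19+4 = 23
ES_Task 5 = max(EF_Task 3=24, EF_Task 4=23) = 24; EF_Task 5 = 24+12 = 36
Expected project duration μ = 36 days. Critical path: Task 1 → Task 3 → Task 5.

Variance along critical path = 7.111 + 13.444 + 2.778 = 23.333; σ = √23.333 = 4.830 days.
Z = (29 − 36) / 4.830 = -1.449
P(T ≤ 29) = Φ(-1.449) ≈ 0.074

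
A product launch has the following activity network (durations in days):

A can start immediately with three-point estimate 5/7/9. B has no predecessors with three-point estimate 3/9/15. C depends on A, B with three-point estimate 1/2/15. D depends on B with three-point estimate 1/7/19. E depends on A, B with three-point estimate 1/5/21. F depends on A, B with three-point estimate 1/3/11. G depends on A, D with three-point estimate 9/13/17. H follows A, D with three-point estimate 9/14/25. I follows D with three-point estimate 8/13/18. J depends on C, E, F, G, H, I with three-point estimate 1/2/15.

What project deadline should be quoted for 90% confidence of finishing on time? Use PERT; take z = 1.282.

te_A = (5 + 4·7 + 9)/6 = 42/6 = 7; σ²_A = ((9−5)/6)² = 0.444
te_B = (3 + 4·9 + 15)/6 = 54/6 = 9; σ²_B = ((15−3)/6)² = 4.000
te_C = (1 + 4·2 + 15)/6 = 24/6 = 4; σ²_C = ((15−1)/6)² = 5.444
te_D = (1 + 4·7 + 19)/6 = 48/6 = 8; σ²_D = ((19−1)/6)² = 9.000
te_E = (1 + 4·5 + 21)/6 = 42/6 = 7; σ²_E = ((21−1)/6)² = 11.111
te_F = (1 + 4·3 + 11)/6 = 24/6 = 4; σ²_F = ((11−1)/6)² = 2.778
te_G = (9 + 4·13 + 17)/6 = 78/6 = 13; σ²_G = ((17−9)/6)² = 1.778
te_H = (9 + 4·14 + 25)/6 = 90/6 = 15; σ²_H = ((25−9)/6)² = 7.111
te_I = (8 + 4·13 + 18)/6 = 78/6 = 13; σ²_I = ((18−8)/6)² = 2.778
te_J = (1 + 4·2 + 15)/6 = 24/6 = 4; σ²_J = ((15−1)/6)² = 5.444

Forward pass:
ES_A = 0; EF_A = 7
ES_B = 0; EF_B = 9
ES_C = max(EF_A=7, EF_B=9) = 9; EF_C = 9+4 = 13
ES_D = 9; EF_D = 9+8 = 17
ES_E = max(EF_A=7, EF_B=9) = 9; EF_E = 9+7 = 16
ES_F = max(EF_A=7, EF_B=9) = 9; EF_F = 9+4 = 13
ES_G = max(EF_A=7, EF_D=17) = 17; EF_G = 17+13 = 30
ES_H = max(EF_A=7, EF_D=17) = 17; EF_H = 17+15 = 32
ES_I = 17; EF_I = 17+13 = 30
ES_J = max(EF_C=13, EF_E=16, EF_F=13, EF_G=30, EF_H=32, EF_I=30) = 32; EF_J = 32+4 = 36
Expected project duration μ = 36 days. Critical path: B → D → H → J.

Variance along critical path = 4.000 + 9.000 + 7.111 + 5.444 = 25.556; σ = 5.055 days.
D = μ + z·σ = 36 + 1.282·5.055 = 42.5 days

42.5 days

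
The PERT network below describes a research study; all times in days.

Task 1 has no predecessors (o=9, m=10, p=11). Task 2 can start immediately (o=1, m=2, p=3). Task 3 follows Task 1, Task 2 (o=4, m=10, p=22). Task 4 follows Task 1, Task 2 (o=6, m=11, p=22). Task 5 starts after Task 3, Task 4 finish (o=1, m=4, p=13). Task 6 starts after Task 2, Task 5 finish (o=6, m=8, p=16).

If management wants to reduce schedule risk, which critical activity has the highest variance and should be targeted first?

Task 4

te_Task 1 = (9 + 4·10 + 11)/6 = 60/6 = 10; σ²_Task 1 = ((11−9)/6)² = 0.111
te_Task 2 = (1 + 4·2 + 3)/6 = 12/6 = 2; σ²_Task 2 = ((3−1)/6)² = 0.111
te_Task 3 = (4 + 4·10 + 22)/6 = 66/6 = 11; σ²_Task 3 = ((22−4)/6)² = 9.000
te_Task 4 = (6 + 4·11 + 22)/6 = 72/6 = 12; σ²_Task 4 = ((22−6)/6)² = 7.111
te_Task 5 = (1 + 4·4 + 13)/6 = 30/6 = 5; σ²_Task 5 = ((13−1)/6)² = 4.000
te_Task 6 = (6 + 4·8 + 16)/6 = 54/6 = 9; σ²_Task 6 = ((16−6)/6)² = 2.778

Forward pass:
ES_Task 1 = 0; EF_Task 1 = 10
ES_Task 2 = 0; EF_Task 2 = 2
ES_Task 3 = max(EF_Task 1=10, EF_Task 2=2) = 10; EF_Task 3 = 10+11 = 21
ES_Task 4 = max(EF_Task 1=10, EF_Task 2=2) = 10; EF_Task 4 = 10+12 = 22
ES_Task 5 = max(EF_Task 3=21, EF_Task 4=22) = 22; EF_Task 5 = 22+5 = 27
ES_Task 6 = max(EF_Task 2=2, EF_Task 5=27) = 27; EF_Task 6 = 27+9 = 36
Expected project duration μ = 36 days. Critical path: Task 1 → Task 4 → Task 5 → Task 6.

Variances on critical path: σ²_Task 1=0.111, σ²_Task 4=7.111, σ²_Task 5=4.000, σ²_Task 6=2.778.
Largest is σ²_Task 4 = 7.111.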